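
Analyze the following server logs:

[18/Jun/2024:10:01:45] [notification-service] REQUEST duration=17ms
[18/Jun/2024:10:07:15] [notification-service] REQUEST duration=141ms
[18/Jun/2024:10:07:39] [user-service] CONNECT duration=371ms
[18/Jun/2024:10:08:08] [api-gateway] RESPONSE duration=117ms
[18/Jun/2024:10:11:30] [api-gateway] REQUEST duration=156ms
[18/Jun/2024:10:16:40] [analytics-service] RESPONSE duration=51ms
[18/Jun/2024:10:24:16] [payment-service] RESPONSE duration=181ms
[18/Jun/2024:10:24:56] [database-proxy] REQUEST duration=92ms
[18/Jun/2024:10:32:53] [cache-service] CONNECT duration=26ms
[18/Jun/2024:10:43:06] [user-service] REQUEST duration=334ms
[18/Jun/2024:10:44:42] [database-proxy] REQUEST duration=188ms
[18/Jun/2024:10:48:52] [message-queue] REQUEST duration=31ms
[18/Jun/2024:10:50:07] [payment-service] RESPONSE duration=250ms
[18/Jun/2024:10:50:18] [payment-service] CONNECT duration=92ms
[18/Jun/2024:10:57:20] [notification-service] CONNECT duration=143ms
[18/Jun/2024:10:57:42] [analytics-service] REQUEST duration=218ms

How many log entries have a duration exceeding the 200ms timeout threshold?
4

To count timeouts:

1. Threshold: 200ms
2. Extract duration from each log entry
3. Count entries where duration > 200
4. Timeout count: 4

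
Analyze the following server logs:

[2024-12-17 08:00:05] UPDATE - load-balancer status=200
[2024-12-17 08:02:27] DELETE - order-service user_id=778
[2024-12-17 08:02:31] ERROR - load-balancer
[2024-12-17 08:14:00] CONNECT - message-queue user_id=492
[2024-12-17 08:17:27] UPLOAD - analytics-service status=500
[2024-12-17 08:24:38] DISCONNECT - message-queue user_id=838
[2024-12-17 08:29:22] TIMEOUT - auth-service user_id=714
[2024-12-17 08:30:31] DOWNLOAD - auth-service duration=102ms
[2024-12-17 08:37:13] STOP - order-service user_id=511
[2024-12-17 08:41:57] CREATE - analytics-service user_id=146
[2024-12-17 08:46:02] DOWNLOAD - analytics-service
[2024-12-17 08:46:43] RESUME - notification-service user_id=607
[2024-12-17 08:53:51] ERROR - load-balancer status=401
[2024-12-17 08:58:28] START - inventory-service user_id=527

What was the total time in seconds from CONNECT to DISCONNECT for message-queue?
638

To calculate state duration:

1. Find CONNECT event for message-queue: 2024-12-17 08:14:00
2. Find DISCONNECT event for message-queue: 2024-12-17 08:24:38
3. Calculate duration: 2024-12-17 08:24:38 - 2024-12-17 08:14:00 = 638 seconds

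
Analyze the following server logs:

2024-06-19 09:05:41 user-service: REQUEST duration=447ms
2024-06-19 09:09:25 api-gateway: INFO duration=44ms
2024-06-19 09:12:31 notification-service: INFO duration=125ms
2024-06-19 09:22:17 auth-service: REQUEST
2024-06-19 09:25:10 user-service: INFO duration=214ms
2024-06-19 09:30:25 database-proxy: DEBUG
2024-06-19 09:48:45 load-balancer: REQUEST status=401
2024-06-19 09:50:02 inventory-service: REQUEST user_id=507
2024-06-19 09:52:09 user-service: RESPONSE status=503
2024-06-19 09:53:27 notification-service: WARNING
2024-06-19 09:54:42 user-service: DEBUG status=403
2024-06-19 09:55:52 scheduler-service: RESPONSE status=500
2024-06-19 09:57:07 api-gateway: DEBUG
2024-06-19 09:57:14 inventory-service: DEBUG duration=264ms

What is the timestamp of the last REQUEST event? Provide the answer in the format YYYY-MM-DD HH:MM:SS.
2024-06-19 09:50:02

To find the last event:

1. Filter for all REQUEST events
2. Sort by timestamp
3. Select the last one
4. Timestamp: 2024-06-19 09:50:02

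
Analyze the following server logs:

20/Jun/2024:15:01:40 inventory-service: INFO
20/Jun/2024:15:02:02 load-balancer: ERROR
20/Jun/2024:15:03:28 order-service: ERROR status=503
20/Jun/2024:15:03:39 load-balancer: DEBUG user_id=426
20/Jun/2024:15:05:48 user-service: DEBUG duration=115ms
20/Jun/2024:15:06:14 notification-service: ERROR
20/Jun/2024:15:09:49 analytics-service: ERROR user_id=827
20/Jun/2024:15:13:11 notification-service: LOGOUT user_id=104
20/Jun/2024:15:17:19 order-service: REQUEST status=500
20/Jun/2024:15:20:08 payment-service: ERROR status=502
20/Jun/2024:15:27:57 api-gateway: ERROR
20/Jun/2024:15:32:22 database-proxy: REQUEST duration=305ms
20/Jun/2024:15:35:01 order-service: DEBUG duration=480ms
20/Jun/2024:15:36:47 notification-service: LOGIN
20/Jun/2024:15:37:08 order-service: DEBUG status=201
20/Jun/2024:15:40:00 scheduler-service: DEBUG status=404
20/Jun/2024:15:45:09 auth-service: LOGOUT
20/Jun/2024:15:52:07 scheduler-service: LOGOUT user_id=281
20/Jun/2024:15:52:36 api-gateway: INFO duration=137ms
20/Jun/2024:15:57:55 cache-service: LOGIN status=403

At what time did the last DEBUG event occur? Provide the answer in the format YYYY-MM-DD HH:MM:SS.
2024-06-20 15:40:00

To find the last event:

1. Filter for all DEBUG events
2. Sort by timestamp
3. Select the last one
4. Timestamp: 2024-06-20 15:40:00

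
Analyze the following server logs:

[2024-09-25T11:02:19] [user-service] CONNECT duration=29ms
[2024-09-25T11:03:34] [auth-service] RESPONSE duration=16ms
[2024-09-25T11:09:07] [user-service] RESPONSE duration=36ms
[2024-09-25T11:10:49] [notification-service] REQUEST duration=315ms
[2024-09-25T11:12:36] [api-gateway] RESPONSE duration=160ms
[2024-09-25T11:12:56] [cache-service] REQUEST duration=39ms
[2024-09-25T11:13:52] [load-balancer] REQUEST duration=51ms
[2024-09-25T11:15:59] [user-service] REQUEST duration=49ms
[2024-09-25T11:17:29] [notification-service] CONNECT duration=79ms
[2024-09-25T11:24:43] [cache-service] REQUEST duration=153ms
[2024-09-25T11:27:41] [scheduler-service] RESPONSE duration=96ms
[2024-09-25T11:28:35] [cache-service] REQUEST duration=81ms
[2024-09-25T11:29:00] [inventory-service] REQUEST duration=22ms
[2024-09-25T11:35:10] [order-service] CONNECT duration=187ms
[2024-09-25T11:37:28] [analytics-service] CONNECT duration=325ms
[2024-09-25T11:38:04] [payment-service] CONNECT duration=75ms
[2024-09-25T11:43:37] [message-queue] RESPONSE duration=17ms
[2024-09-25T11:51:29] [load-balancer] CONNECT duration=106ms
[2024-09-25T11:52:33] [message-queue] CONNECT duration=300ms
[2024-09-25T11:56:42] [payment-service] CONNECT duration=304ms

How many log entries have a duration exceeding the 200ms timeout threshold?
4

To count timeouts:

1. Threshold: 200ms
2. Extract duration from each log entry
3. Count entries where duration > 200
4. Timeout count: 4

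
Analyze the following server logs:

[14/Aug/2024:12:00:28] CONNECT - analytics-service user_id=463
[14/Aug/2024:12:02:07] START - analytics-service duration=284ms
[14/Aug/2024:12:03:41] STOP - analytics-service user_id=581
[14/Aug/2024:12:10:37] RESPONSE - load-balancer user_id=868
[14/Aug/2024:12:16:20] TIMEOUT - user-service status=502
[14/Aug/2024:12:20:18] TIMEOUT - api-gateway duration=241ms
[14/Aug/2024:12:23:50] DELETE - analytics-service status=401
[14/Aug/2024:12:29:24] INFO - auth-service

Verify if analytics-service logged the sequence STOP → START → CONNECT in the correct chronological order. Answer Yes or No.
No

To verify sequence order:

1. Find all events in sequence STOP → START → CONNECT for analytics-service
2. Extract their timestamps
3. Check if timestamps are in ascending order
4. Result: No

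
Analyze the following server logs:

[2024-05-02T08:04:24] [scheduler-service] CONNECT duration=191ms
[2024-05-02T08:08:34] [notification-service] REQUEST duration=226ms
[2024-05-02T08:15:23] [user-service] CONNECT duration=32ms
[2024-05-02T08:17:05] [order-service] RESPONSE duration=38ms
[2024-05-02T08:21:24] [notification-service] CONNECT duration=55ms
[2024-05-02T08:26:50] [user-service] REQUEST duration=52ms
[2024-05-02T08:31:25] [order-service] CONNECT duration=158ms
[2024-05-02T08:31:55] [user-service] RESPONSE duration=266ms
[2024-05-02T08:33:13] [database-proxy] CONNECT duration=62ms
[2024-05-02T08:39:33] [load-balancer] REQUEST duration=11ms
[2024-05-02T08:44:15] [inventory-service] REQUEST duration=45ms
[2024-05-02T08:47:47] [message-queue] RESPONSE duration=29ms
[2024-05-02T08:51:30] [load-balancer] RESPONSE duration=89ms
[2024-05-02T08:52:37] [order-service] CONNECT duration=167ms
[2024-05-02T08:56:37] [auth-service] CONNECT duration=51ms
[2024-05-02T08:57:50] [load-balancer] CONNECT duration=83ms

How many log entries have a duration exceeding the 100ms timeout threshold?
5

To count timeouts:

1. Threshold: 100ms
2. Extract duration from each log entry
3. Count entries where duration > 100
4. Timeout count: 5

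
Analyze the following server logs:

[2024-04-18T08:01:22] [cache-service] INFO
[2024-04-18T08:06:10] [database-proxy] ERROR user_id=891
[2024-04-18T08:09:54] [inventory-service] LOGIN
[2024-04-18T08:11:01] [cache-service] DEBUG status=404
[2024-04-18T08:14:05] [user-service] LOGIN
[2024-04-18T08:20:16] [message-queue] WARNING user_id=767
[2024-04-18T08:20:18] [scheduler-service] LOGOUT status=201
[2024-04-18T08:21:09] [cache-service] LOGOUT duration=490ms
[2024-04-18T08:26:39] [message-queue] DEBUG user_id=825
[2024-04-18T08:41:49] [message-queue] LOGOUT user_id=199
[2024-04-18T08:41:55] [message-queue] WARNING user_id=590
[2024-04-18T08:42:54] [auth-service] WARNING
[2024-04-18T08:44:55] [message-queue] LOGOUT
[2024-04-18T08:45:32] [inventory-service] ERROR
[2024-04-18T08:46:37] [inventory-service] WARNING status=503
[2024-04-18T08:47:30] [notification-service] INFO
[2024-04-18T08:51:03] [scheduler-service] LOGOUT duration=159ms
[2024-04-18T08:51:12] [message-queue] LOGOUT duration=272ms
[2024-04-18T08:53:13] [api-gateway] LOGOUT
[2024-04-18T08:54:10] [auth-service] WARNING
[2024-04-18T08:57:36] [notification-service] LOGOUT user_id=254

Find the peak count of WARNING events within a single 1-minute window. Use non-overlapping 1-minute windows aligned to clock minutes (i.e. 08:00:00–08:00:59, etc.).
1

To find the burst window:

1. Divide the log period into non-overlapping 1-minute windows starting at 08:00
2. Count WARNING events in each window
3. Find the window with maximum count
4. Maximum events in a window: 1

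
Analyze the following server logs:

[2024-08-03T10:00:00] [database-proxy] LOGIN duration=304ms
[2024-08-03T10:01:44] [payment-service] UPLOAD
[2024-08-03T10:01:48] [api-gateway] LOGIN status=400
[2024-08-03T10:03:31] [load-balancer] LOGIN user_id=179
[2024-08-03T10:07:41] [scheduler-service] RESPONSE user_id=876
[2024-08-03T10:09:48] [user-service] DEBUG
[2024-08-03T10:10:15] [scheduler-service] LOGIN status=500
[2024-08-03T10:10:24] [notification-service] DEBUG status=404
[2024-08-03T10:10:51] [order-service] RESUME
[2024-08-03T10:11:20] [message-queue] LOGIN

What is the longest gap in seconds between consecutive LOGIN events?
404

To find the longest gap:

1. Extract all LOGIN events in chronological order
2. Calculate time differences between consecutive events
3. Find the maximum difference
4. Longest gap: 404 seconds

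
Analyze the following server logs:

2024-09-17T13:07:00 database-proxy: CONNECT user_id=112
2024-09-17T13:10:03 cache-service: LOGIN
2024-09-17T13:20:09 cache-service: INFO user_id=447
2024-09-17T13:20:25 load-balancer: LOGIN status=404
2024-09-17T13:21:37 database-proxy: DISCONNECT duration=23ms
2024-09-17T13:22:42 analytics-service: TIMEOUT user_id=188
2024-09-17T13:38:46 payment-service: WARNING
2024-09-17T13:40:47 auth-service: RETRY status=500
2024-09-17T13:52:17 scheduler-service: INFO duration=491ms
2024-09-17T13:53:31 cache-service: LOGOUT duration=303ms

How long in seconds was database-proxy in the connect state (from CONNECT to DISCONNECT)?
877

To calculate state duration:

1. Find CONNECT event for database-proxy: 2024-09-17T13:07:00
2. Find DISCONNECT event for database-proxy: 2024-09-17T13:21:37
3. Calculate duration: 2024-09-17T13:21:37 - 2024-09-17T13:07:00 = 877 seconds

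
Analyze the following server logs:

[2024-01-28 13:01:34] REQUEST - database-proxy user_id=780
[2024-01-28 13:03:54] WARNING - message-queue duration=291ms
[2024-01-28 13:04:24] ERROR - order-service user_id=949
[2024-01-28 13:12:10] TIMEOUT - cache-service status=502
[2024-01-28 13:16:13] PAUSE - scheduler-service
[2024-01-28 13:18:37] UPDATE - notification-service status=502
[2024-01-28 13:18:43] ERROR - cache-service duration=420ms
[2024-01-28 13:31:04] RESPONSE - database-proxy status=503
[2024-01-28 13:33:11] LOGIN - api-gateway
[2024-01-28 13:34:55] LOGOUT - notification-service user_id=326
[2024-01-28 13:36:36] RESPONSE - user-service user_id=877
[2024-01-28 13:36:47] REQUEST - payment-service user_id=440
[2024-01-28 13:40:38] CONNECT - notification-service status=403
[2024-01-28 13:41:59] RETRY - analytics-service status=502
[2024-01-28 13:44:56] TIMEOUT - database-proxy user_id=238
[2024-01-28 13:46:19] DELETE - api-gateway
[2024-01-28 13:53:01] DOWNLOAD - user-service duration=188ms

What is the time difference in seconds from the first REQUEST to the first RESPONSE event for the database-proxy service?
1770

To find the time between events:

1. Locate the first REQUEST event for database-proxy: 2024-01-28 13:01:34
2. Locate the first RESPONSE event for database-proxy: 2024-01-28 13:31:04
3. Calculate the difference: 2024-01-28 13:31:04 - 2024-01-28 13:01:34 = 1770 seconds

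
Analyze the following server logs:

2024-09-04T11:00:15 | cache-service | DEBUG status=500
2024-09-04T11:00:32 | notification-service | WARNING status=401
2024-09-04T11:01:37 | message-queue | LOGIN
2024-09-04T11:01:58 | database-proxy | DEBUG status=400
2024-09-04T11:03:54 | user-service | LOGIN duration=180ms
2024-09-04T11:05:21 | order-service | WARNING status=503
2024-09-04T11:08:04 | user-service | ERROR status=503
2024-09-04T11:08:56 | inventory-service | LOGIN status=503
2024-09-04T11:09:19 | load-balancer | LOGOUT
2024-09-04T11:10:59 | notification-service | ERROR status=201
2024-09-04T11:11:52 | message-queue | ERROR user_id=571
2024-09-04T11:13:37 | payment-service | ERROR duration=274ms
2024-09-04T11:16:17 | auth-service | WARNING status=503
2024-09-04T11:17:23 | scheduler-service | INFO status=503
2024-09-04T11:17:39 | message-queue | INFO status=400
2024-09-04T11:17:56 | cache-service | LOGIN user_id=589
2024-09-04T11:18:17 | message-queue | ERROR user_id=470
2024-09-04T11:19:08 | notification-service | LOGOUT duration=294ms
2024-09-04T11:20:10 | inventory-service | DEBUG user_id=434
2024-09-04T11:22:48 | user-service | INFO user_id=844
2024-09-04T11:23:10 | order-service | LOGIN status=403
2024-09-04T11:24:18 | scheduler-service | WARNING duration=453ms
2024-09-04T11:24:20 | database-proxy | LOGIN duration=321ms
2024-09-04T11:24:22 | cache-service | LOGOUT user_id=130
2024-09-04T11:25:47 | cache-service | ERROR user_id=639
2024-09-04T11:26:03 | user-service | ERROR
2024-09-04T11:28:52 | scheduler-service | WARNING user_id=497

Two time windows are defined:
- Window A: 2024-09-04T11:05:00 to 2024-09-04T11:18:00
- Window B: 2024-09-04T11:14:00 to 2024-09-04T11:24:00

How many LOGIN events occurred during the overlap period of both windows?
1

To find overlap events:

1. Window A: 2024-09-04T11:05:00 to 2024-09-04T11:18:00
2. Window B: 2024-09-04T11:14:00 to 2024-09-04T11:24:00
3. Overlap period: 2024-09-04T11:14:00 to 2024-09-04T11:18:00
4. Count LOGIN events in overlap: 1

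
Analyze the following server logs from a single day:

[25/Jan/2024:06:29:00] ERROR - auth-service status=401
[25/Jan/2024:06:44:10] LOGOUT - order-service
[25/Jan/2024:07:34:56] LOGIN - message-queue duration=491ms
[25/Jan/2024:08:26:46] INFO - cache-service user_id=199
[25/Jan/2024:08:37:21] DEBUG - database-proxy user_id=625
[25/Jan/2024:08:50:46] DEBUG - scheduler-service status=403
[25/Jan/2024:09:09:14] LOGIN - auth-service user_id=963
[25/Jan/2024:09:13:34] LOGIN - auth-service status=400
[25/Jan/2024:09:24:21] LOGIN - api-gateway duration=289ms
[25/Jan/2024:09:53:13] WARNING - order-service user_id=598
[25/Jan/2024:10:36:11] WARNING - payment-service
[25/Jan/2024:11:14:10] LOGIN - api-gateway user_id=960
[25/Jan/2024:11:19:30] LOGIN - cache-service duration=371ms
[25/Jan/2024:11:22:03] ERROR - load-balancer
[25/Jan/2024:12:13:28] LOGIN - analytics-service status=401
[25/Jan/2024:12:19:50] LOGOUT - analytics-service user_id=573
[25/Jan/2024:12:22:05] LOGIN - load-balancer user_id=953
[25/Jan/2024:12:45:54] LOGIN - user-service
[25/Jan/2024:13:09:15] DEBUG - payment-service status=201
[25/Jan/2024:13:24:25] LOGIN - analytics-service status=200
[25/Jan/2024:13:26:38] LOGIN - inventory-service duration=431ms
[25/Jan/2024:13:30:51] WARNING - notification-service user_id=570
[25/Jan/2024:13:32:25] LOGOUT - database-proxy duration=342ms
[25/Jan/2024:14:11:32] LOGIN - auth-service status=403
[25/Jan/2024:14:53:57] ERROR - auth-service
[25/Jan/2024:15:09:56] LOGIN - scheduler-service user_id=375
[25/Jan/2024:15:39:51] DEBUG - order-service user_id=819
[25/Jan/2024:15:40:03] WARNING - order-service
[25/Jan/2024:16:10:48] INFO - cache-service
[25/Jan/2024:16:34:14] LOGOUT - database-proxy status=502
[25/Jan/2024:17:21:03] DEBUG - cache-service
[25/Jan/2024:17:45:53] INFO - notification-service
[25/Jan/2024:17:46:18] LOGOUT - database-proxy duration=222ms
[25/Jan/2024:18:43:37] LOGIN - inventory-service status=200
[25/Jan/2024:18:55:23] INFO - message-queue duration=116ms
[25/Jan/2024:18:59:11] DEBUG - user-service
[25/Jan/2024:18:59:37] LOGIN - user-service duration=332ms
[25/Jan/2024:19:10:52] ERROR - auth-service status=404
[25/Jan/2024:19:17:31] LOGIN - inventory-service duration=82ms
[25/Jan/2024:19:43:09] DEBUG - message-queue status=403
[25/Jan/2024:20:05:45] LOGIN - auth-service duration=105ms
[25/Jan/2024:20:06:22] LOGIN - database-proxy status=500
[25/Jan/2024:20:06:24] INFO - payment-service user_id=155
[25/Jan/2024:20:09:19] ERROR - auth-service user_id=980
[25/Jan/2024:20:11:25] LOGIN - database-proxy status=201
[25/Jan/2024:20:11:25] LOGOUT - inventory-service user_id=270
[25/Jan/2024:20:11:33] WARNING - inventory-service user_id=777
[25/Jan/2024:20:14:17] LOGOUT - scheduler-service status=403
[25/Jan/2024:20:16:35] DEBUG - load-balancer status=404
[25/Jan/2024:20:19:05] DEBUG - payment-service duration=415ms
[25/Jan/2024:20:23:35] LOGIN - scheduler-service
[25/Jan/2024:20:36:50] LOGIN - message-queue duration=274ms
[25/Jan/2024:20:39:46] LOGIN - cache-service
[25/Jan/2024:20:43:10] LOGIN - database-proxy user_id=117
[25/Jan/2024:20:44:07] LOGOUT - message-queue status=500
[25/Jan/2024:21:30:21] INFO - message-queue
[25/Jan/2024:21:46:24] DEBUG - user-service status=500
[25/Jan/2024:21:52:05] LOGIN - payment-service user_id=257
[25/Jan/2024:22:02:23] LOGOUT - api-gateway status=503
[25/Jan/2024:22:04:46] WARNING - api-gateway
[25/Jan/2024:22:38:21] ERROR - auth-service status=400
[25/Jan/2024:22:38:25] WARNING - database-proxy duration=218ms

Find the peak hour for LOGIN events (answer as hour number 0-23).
20

To find the peak hour:

1. Group all LOGIN events by hour
2. Count events in each hour
3. Find hour with maximum count
4. Peak hour: 20 (with 7 events)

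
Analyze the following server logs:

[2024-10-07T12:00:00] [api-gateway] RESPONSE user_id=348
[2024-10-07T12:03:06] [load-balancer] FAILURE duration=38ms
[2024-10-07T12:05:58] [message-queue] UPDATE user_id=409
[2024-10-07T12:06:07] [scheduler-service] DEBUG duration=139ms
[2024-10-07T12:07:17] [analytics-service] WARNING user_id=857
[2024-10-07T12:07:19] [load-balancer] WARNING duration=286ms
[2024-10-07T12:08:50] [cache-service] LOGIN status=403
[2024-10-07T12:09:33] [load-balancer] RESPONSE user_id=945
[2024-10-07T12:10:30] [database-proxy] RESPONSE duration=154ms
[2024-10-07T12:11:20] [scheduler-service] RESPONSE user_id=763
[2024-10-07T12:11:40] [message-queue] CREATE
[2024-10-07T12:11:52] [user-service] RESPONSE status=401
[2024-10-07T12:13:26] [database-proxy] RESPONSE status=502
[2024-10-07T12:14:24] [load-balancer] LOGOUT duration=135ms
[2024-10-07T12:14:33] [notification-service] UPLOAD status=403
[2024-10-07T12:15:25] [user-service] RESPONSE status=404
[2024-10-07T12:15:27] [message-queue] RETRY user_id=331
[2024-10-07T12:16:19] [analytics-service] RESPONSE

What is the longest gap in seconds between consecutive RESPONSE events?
573

To find the longest gap:

1. Extract all RESPONSE events in chronological order
2. Calculate time differences between consecutive events
3. Find the maximum difference
4. Longest gap: 573 seconds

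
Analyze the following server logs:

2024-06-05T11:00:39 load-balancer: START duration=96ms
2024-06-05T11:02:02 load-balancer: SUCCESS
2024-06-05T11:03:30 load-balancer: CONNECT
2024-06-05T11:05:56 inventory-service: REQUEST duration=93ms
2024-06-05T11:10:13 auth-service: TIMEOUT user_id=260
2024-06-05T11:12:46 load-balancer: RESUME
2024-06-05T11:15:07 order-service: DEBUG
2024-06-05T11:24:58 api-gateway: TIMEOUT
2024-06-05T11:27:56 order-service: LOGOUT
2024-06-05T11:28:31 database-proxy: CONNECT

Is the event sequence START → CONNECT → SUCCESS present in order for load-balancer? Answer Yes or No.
No

To verify sequence order:

1. Find all events in sequence START → CONNECT → SUCCESS for load-balancer
2. Extract their timestamps
3. Check if timestamps are in ascending order
4. Result: No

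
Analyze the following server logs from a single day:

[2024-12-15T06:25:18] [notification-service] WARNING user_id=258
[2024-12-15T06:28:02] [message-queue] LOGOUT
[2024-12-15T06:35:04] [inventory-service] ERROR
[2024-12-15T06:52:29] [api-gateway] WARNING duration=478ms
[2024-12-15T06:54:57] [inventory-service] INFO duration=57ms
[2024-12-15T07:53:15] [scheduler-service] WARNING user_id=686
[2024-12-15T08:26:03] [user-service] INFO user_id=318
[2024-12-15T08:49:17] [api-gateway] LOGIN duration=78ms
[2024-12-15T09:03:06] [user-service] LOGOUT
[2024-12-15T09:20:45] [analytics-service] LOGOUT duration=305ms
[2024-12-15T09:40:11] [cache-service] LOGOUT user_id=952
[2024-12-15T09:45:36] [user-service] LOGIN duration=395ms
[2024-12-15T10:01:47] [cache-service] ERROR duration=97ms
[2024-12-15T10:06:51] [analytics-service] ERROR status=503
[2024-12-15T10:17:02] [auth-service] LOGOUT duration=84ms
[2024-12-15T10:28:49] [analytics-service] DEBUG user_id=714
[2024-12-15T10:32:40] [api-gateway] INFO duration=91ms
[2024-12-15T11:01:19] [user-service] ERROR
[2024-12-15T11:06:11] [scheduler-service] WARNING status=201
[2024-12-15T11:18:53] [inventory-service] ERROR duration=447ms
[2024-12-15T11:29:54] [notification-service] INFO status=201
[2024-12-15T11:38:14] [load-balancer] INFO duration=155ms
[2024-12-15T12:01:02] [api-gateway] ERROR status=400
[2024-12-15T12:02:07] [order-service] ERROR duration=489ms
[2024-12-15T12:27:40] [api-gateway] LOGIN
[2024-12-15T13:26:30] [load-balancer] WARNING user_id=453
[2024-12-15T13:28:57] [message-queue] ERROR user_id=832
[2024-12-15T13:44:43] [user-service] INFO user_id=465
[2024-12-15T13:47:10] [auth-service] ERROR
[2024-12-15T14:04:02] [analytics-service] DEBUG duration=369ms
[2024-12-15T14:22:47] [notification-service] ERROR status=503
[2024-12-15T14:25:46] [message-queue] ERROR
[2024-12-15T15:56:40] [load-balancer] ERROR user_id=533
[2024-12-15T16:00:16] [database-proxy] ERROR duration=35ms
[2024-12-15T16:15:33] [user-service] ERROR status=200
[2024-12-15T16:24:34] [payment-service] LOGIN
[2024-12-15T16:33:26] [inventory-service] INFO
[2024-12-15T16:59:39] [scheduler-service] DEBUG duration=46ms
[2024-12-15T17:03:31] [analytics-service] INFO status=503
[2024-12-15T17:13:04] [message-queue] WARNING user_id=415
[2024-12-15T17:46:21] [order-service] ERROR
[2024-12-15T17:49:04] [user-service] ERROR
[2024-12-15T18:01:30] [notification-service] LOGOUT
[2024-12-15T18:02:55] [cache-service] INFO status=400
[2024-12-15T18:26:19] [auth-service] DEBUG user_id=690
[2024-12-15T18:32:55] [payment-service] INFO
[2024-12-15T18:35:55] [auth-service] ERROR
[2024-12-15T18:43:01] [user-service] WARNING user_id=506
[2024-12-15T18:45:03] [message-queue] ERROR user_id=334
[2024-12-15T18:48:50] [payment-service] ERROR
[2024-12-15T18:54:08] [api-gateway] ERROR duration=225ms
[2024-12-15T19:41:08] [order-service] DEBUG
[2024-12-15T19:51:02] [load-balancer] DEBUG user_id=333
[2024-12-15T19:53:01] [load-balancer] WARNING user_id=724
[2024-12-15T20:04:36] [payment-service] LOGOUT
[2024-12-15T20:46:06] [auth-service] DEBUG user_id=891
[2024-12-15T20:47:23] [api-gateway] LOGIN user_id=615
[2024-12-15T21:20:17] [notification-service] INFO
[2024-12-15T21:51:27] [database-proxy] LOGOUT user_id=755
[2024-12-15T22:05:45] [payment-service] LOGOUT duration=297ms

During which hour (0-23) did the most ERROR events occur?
18

To find the peak hour:

1. Group all ERROR events by hour
2. Count events in each hour
3. Find hour with maximum count
4. Peak hour: 18 (with 4 events)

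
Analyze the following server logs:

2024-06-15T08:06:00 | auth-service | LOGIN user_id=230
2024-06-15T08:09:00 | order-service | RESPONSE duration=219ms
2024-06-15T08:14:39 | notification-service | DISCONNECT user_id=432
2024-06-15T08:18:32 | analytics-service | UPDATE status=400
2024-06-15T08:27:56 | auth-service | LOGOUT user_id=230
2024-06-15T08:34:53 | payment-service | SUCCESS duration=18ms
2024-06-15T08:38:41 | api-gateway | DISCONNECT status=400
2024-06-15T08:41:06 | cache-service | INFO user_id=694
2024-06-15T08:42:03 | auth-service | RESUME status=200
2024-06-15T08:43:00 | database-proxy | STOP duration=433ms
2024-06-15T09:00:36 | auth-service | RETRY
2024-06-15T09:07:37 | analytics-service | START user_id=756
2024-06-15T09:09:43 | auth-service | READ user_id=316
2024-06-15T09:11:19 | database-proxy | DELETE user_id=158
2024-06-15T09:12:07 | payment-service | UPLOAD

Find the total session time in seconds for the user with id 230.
1316

To calculate session duration:

1. Find LOGIN event for user_id=230: 2024-06-15T08:06:00
2. Find LOGOUT event for user_id=230: 2024-06-15T08:27:56
3. Session duration: 2024-06-15T08:27:56 - 2024-06-15T08:06:00 = 1316 seconds (21 minutes)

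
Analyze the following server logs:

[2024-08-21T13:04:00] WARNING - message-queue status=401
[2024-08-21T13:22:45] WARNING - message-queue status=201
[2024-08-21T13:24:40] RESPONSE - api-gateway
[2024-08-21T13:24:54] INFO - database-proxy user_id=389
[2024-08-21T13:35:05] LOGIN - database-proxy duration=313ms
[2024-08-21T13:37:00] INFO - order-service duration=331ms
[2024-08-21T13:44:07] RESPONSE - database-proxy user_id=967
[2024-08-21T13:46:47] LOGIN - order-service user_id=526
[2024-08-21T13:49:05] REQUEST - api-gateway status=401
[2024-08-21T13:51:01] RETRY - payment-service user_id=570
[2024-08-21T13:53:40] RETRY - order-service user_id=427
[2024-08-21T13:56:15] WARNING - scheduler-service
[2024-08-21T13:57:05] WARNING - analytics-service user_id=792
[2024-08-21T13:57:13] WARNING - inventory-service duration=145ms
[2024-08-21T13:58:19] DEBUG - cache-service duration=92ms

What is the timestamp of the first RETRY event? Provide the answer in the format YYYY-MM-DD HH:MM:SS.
2024-08-21 13:51:01

To find the first event:

1. Filter for all RETRY events
2. Sort by timestamp
3. Select the first one
4. Timestamp: 2024-08-21 13:51:01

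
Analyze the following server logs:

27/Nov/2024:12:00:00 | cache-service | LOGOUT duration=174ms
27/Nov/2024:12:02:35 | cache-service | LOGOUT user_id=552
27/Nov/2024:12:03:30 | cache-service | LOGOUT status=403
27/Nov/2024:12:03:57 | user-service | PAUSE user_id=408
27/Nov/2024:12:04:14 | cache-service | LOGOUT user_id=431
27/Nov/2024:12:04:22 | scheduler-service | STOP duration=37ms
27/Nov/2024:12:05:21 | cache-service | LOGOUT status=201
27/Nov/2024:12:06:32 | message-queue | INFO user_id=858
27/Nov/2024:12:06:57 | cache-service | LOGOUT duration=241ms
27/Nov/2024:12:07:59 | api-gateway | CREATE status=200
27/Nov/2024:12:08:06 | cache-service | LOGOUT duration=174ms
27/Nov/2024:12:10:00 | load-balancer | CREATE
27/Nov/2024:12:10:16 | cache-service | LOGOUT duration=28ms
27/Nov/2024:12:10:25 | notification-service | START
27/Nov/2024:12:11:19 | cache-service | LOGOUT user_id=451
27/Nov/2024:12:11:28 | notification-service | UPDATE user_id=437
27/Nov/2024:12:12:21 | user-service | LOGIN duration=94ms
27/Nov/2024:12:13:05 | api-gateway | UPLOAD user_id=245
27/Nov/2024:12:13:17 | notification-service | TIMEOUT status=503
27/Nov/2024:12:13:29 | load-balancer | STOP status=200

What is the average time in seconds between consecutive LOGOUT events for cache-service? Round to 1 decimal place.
84.9

To calculate average interval:

1. Find all LOGOUT events for cache-service in order
2. Calculate time gaps between consecutive events
3. Compute mean of gaps: 679 / 8 = 84.9 seconds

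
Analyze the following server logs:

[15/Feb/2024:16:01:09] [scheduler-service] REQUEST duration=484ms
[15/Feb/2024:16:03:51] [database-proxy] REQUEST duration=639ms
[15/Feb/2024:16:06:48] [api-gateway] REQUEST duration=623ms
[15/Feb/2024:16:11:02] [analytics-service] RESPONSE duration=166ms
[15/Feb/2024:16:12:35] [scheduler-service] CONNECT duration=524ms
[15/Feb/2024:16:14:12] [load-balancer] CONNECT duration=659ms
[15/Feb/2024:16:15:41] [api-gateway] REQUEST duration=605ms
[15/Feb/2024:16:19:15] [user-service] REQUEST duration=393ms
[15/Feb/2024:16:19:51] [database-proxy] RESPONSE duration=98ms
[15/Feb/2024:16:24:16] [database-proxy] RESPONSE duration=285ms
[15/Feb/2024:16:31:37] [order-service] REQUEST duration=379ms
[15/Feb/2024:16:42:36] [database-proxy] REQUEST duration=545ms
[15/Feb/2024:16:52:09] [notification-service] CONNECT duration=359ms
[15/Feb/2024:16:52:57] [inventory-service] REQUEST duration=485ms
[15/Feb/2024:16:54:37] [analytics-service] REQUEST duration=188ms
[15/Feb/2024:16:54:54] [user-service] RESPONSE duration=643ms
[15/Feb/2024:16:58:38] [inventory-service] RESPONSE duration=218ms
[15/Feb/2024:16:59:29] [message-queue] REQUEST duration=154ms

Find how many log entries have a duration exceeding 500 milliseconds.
7

To count timeouts:

1. Threshold: 500ms
2. Extract duration from each log entry
3. Count entries where duration > 500
4. Timeout count: 7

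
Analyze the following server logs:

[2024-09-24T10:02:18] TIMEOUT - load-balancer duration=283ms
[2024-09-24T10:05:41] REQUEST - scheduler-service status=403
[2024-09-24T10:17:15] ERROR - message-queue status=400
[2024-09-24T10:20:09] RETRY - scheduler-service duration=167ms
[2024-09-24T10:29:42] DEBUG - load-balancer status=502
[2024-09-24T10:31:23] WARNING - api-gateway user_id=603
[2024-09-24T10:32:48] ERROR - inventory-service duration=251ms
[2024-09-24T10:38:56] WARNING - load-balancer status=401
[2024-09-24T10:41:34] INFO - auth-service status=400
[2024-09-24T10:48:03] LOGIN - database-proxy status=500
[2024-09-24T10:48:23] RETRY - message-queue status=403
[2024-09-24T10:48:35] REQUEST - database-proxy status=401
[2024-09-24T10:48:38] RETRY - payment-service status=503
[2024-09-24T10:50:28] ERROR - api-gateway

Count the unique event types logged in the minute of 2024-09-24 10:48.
3

To count unique event types:

1. Filter events in the minute starting at 2024-09-24 10:48
2. Extract event types from matching entries
3. Count unique types: 3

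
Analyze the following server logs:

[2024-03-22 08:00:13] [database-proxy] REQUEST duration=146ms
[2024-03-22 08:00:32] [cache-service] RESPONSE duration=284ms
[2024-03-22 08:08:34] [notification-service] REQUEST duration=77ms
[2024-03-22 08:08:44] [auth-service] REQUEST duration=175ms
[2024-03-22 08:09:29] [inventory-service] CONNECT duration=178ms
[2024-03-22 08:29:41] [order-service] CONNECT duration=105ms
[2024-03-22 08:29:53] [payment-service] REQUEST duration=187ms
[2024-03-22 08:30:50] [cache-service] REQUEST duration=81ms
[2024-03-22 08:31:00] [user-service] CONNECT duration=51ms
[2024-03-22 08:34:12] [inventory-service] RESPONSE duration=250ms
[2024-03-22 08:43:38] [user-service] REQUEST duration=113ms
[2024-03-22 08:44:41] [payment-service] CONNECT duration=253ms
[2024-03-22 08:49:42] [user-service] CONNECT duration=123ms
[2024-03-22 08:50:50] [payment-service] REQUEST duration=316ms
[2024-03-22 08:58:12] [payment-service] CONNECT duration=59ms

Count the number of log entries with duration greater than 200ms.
4

To count timeouts:

1. Threshold: 200ms
2. Extract duration from each log entry
3. Count entries where duration > 200
4. Timeout count: 4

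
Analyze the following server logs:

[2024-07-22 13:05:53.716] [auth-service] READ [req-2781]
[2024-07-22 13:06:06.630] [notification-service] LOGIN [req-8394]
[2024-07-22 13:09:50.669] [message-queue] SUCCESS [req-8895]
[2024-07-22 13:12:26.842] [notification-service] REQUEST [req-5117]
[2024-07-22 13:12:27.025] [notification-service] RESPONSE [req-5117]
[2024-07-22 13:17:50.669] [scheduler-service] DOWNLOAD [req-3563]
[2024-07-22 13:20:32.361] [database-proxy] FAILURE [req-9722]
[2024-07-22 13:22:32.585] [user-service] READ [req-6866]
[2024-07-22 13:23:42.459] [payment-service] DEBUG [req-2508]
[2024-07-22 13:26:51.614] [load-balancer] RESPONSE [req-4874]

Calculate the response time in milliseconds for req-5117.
183

To calculate latency:

1. Find REQUEST with id req-5117: 2024-07-22 13:12:26.842
2. Find RESPONSE with id req-5117: 2024-07-22 13:12:27.025
3. Latency: 2024-07-22 13:12:27.025 - 2024-07-22 13:12:26.842 = 183ms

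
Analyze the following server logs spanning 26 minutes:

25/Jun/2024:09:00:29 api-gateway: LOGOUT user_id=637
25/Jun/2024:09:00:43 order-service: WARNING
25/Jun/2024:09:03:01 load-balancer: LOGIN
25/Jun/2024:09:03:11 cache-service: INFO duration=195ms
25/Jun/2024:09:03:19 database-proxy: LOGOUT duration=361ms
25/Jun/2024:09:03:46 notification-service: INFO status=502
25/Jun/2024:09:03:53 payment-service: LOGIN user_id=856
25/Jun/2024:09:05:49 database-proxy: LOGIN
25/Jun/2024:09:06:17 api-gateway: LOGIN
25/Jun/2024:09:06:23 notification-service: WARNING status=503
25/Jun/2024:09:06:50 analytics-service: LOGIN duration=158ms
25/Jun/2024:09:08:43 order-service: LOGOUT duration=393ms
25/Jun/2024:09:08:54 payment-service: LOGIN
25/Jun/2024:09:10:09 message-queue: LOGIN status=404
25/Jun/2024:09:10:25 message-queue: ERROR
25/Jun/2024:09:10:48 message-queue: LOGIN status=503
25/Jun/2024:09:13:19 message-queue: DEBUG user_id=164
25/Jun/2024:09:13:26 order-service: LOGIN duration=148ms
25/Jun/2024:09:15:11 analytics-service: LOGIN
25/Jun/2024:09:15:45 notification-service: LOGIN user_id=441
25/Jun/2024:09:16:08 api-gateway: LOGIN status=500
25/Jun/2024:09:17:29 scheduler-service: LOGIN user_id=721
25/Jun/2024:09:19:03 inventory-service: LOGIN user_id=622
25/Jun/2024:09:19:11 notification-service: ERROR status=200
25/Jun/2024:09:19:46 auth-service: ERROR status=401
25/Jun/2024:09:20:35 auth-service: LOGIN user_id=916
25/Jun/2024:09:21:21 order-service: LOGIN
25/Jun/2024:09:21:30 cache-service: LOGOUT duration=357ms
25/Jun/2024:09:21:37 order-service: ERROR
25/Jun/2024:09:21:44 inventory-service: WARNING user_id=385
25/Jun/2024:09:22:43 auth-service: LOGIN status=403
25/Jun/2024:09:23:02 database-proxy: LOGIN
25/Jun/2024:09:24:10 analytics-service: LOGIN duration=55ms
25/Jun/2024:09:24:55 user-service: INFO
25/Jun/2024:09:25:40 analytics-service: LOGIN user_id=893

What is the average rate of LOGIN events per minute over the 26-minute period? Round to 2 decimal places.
0.77

To calculate the rate:

1. Count total LOGIN events: 20
2. Total time period: 26 minutes
3. Rate = 20 / 26 = 0.77 events per minute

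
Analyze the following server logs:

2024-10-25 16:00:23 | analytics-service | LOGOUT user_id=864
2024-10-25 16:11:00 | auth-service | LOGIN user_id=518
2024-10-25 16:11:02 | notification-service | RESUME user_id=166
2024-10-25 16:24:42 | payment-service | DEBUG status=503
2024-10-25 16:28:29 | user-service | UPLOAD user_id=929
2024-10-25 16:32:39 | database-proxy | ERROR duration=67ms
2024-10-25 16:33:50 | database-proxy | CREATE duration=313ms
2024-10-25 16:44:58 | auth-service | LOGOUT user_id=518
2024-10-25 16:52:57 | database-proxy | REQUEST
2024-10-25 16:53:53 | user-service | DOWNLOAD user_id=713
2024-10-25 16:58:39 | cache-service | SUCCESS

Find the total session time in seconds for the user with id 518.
2038

To calculate session duration:

1. Find LOGIN event for user_id=518: 2024-10-25 16:11:00
2. Find LOGOUT event for user_id=518: 2024-10-25 16:44:58
3. Session duration: 2024-10-25 16:44:58 - 2024-10-25 16:11:00 = 2038 seconds (33 minutes)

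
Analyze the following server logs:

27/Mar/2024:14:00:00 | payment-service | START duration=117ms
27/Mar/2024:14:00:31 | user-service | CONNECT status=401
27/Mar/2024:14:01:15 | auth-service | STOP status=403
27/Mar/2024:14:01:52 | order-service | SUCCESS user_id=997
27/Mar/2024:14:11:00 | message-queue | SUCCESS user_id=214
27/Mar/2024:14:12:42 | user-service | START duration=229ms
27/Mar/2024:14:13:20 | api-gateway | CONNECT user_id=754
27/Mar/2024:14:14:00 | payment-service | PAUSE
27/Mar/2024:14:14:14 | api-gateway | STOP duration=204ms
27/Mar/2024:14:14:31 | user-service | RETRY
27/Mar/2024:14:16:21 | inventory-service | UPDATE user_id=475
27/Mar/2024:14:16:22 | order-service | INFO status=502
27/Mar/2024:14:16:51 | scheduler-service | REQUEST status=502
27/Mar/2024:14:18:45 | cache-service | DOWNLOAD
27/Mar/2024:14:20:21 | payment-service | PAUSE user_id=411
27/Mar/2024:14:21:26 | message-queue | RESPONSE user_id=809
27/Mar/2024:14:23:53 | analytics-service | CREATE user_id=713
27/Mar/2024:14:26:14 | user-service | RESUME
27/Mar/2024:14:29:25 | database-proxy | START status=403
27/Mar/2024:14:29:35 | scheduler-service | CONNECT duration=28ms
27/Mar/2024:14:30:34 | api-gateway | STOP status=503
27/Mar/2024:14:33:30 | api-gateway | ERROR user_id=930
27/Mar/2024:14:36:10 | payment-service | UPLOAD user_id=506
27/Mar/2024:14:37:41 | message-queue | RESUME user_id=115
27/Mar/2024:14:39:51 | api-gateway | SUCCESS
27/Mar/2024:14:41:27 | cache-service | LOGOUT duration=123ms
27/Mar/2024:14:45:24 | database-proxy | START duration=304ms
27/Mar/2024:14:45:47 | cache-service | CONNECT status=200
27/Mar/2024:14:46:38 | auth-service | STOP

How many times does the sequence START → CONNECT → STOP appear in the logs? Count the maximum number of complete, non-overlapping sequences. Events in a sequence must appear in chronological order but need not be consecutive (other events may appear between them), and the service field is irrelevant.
4

To count sequences:

1. Look for pattern: START → CONNECT → STOP
2. Greedily scan the log in chronological order, matching each sequence element in turn (ignoring service)
3. Each time the full pattern completes, increment the count and restart matching from the next event
4. Complete non-overlapping sequences found: 4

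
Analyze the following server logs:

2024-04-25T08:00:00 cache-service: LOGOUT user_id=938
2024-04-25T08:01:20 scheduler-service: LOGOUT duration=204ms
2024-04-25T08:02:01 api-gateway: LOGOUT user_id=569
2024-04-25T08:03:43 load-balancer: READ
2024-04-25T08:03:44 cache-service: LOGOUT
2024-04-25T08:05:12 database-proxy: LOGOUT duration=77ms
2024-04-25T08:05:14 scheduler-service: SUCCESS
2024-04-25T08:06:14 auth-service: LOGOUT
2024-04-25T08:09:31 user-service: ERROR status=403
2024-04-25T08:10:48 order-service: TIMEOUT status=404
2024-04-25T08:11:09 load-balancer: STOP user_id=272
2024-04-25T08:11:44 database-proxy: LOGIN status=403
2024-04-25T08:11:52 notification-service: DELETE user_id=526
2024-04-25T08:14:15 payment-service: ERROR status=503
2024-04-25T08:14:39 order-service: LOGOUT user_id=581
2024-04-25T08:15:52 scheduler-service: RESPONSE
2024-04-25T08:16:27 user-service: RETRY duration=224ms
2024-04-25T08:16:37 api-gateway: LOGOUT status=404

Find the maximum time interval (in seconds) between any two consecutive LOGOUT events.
505

To find the longest gap:

1. Extract all LOGOUT events in chronological order
2. Calculate time differences between consecutive events
3. Find the maximum difference
4. Longest gap: 505 seconds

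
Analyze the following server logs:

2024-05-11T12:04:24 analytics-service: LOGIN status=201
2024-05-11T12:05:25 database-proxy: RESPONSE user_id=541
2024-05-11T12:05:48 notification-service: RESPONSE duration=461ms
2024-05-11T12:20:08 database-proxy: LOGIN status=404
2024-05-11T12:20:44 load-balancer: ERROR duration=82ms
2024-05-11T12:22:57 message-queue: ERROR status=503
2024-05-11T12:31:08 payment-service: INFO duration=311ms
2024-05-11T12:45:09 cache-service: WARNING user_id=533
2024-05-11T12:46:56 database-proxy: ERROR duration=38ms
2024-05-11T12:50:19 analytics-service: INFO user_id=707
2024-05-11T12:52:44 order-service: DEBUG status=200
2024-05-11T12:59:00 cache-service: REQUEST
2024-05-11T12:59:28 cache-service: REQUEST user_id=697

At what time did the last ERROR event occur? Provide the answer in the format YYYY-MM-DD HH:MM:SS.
2024-05-11 12:46:56

To find the last event:

1. Filter for all ERROR events
2. Sort by timestamp
3. Select the last one
4. Timestamp: 2024-05-11 12:46:56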